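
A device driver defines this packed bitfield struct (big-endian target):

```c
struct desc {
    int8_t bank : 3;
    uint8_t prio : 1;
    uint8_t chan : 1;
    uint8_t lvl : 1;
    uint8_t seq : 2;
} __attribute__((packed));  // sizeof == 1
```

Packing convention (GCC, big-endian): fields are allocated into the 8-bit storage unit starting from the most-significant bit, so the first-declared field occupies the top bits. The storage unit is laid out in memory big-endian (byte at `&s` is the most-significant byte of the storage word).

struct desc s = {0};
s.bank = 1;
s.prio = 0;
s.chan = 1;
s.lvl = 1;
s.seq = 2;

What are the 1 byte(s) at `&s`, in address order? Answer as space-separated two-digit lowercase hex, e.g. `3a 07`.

2e

bank (3b) val=1 bits=0x1 at bit 5: 0x20
prio (1b) val=0 bits=0x0 at bit 4: 0x20
chan (1b) val=1 bits=0x1 at bit 3: 0x28
lvl (1b) val=1 bits=0x1 at bit 2: 0x2c
seq (2b) val=2 bits=0x2 at bit 0: 0x2e
word = 0x2e → big-endian bytes:
  [0]=0x2e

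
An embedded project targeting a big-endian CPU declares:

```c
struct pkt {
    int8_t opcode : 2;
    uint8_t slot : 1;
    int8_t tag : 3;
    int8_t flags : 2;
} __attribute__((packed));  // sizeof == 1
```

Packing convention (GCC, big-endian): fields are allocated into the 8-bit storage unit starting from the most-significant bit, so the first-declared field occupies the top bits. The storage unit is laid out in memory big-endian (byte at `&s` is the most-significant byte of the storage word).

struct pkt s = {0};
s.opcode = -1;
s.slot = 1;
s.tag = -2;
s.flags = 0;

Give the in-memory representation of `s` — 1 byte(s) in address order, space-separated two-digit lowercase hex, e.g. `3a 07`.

f8

opcode:2 = -1 → 0x3 << 6 → word 0xc0
slot:1 = 1 → 0x1 << 5 → word 0xe0
tag:3 = -2 → 0x6 << 2 → word 0xf8
flags:2 = 0 → 0x0 << 0 → word 0xf8
word = 0xf8 → big-endian bytes:
  [0]=0xf8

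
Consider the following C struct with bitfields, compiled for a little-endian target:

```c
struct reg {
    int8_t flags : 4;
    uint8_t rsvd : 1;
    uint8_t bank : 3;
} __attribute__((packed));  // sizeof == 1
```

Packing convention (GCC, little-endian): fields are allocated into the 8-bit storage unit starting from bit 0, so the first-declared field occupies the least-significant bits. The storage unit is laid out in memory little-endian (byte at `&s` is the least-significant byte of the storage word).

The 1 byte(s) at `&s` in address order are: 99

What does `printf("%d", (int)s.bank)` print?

[0]=0x99 (little-endian) → word 0x99
flags:4 @ bit 0 → (0x99>>0)&0xf = 0x9
rsvd:1 @ bit 4 → (0x99>>4)&0x1 = 0x1
bank:3 @ bit 5 → (0x99>>5)&0x7 = 0x4  ←

4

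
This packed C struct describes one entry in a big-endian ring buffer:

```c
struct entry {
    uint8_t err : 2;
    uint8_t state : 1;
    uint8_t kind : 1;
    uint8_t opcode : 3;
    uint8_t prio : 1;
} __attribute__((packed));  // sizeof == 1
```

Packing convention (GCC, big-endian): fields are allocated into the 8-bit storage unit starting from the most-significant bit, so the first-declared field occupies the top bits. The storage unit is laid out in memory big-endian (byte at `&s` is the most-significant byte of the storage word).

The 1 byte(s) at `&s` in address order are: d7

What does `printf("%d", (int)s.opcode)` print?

[0]=0xd7 (big-endian) → word 0xd7
err [6+:2] = (word>>6) & 0x3 = 3
state [5+:1] = (word>>5) & 0x1 = 0
kind [4+:1] = (word>>4) & 0x1 = 1
opcode [1+:3] = (word>>1) & 0x7 = 3  ←
prio [0+:1] = (word>>0) & 0x1 = 1

3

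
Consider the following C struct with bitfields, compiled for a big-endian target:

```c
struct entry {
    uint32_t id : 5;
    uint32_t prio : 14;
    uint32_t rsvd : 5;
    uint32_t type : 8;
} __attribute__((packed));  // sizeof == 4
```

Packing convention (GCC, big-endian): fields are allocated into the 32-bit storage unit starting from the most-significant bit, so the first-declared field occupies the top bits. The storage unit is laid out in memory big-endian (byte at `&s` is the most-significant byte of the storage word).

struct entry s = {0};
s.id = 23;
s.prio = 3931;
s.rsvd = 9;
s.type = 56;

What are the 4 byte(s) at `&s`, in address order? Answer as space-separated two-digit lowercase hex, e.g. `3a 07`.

b9 eb 69 38

id:5 = 23 → 0x17 << 27 → word 0xb8000000
prio:14 = 3931 → 0xf5b << 13 → word 0xb9eb6000
rsvd:5 = 9 → 0x9 << 8 → word 0xb9eb6900
type:8 = 56 → 0x38 << 0 → word 0xb9eb6938
word = 0xb9eb6938 → big-endian bytes:
  [0]=0xb9  [1]=0xeb  [2]=0x69  [3]=0x38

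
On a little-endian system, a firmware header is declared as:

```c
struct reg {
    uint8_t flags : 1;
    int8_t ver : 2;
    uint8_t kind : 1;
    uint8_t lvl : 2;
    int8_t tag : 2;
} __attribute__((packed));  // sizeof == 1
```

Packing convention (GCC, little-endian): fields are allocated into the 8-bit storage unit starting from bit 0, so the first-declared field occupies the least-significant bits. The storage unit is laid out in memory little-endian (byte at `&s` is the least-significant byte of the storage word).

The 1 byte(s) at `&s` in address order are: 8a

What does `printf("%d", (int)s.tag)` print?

[0]=0x8a (little-endian) → word 0x8a
flags [0+:1] = (word>>0) & 0x1 = 0
ver [1+:2] = (word>>1) & 0x3 = 1
kind [3+:1] = (word>>3) & 0x1 = 1
lvl [4+:2] = (word>>4) & 0x3 = 0
tag [6+:2] = (word>>6) & 0x3 = 2  ←
tag signed 2b, MSB=1: 2 - 4 = -2

-2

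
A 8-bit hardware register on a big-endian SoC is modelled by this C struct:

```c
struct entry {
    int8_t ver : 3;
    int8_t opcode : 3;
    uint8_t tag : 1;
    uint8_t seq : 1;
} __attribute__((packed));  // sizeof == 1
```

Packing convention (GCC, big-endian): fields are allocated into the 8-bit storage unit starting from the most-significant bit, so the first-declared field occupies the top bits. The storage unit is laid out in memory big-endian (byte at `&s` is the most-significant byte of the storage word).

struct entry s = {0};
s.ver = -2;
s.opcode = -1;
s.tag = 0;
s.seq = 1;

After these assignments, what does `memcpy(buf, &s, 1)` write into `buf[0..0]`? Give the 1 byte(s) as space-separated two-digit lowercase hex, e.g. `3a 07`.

dd

ver:3 = -2 → 0x6 << 5 → word 0xc0
opcode:3 = -1 → 0x7 << 2 → word 0xdc
tag:1 = 0 → 0x0 << 1 → word 0xdc
seq:1 = 1 → 0x1 << 0 → word 0xdd
word = 0xdd → big-endian bytes:
  [0]=0xdd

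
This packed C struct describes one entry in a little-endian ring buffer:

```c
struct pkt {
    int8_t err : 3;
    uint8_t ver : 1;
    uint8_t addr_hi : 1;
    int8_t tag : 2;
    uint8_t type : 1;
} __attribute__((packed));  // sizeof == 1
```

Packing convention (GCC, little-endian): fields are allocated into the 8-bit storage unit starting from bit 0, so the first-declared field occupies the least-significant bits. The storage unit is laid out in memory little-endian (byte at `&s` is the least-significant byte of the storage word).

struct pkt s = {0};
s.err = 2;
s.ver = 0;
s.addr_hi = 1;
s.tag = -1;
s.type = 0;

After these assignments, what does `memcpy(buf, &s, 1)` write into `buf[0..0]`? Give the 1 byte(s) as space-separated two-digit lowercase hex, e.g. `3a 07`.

[0+:3] err=2 & 0x7 = 0x2; word=0x02
[3+:1] ver=0 & 0x1 = 0x0; word=0x02
[4+:1] addr_hi=1 & 0x1 = 0x1; word=0x12
[5+:2] tag=-1 & 0x3 = 0x3; word=0x72
[7+:1] type=0 & 0x1 = 0x0; word=0x72
word = 0x72 → little-endian bytes:
  [0]=0x72

72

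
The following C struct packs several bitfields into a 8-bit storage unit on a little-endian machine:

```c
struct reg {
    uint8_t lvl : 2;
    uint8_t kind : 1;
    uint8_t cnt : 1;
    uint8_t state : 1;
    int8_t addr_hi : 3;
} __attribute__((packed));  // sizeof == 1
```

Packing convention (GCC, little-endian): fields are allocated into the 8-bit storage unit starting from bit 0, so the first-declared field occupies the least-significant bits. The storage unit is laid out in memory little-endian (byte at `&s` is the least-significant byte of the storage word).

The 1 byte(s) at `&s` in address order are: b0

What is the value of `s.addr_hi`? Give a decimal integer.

[0]=0xb0 (little-endian) → word 0xb0
lvl [0+:2] = (word>>0) & 0x3 = 0
kind [2+:1] = (word>>2) & 0x1 = 0
cnt [3+:1] = (word>>3) & 0x1 = 0
state [4+:1] = (word>>4) & 0x1 = 1
addr_hi [5+:3] = (word>>5) & 0x7 = 5  ←
addr_hi signed 3b, MSB=1: 5 - 8 = -3

-3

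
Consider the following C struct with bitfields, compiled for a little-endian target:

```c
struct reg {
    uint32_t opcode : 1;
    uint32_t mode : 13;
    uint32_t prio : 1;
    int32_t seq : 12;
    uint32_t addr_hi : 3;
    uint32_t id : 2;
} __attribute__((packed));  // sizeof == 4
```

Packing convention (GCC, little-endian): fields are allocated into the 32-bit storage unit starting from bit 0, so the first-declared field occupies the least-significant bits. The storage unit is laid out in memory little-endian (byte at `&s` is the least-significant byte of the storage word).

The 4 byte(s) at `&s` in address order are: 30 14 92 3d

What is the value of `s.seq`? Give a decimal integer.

-1244

[0]=0x30 [1]=0x14 [2]=0x92 [3]=0x3d (little-endian) → word 0x3d921430
opcode:1 @ bit 0 → (0x3d921430>>0)&0x1 = 0x0
mode:13 @ bit 1 → (0x3d921430>>1)&0x1fff = 0xa18
prio:1 @ bit 14 → (0x3d921430>>14)&0x1 = 0x0
seq:12 @ bit 15 → (0x3d921430>>15)&0xfff = 0xb24  ←
addr_hi:3 @ bit 27 → (0x3d921430>>27)&0x7 = 0x7
id:2 @ bit 30 → (0x3d921430>>30)&0x3 = 0x0
seq signed 12b, MSB=1: 2852 - 4096 = -1244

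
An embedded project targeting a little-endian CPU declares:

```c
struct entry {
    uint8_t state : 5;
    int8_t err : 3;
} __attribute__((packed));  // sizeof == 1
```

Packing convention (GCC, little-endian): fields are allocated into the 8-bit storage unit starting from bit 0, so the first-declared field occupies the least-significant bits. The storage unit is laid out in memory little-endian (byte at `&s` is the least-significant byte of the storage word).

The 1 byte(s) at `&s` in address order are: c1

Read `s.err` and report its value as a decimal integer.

-2

[0]=0xc1 (little-endian) → word 0xc1
state [0+:5] = (word>>0) & 0x1f = 1
err [5+:3] = (word>>5) & 0x7 = 6  ←
err signed 3b, MSB=1: 6 - 8 = -2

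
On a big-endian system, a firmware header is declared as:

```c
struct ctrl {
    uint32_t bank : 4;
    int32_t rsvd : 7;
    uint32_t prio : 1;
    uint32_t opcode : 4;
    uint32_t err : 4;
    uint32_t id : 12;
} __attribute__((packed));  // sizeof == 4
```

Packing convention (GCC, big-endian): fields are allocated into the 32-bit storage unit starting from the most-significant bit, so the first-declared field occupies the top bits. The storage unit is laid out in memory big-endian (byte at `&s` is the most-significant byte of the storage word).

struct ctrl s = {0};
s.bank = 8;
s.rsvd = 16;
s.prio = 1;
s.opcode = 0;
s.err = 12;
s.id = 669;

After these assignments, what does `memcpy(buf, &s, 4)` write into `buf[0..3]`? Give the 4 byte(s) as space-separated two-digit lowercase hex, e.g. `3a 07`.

bank:4 = 8 → 0x8 << 28 → word 0x80000000
rsvd:7 = 16 → 0x10 << 21 → word 0x82000000
prio:1 = 1 → 0x1 << 20 → word 0x82100000
opcode:4 = 0 → 0x0 << 16 → word 0x82100000
err:4 = 12 → 0xc << 12 → word 0x8210c000
id:12 = 669 → 0x29d << 0 → word 0x8210c29d
word = 0x8210c29d → big-endian bytes:
  [0]=0x82  [1]=0x10  [2]=0xc2  [3]=0x9d

82 10 c2 9d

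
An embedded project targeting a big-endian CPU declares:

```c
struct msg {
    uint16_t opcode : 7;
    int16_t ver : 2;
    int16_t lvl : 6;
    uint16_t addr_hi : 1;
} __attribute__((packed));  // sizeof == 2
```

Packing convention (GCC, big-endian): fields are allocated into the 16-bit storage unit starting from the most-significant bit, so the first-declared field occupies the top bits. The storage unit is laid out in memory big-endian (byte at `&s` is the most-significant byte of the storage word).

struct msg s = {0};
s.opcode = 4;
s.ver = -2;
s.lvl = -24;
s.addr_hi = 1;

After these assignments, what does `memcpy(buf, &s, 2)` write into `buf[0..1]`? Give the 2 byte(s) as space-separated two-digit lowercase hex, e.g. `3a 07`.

opcode (7b) val=4 bits=0x4 at bit 9: 0x0800
ver (2b) val=-2 bits=0x2 at bit 7: 0x0900
lvl (6b) val=-24 bits=0x28 at bit 1: 0x0950
addr_hi (1b) val=1 bits=0x1 at bit 0: 0x0951
word = 0x0951 → big-endian bytes:
  [0]=0x09  [1]=0x51

09 51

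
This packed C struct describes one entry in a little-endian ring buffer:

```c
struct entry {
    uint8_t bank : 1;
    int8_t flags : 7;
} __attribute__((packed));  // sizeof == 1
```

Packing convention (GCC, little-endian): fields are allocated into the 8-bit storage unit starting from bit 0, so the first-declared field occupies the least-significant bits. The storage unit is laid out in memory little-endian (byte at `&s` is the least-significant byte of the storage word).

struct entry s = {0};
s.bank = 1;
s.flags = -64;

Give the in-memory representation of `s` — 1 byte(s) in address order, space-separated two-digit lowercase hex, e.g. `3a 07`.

81

bank:1 = 1 → 0x1 << 0 → word 0x01
flags:7 = -64 → 0x40 << 1 → word 0x81
word = 0x81 → little-endian bytes:
  [0]=0x81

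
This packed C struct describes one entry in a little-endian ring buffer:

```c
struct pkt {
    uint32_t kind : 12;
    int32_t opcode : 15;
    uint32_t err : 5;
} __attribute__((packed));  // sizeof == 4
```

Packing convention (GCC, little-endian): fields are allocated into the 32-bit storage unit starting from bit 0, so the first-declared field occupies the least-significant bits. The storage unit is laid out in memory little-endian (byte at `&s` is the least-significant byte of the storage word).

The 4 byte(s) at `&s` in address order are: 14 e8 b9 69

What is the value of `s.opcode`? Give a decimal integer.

7070

[0]=0x14 [1]=0xe8 [2]=0xb9 [3]=0x69 (little-endian) → word 0x69b9e814
kind [0+:12] = (word>>0) & 0xfff = 2068
opcode [12+:15] = (word>>12) & 0x7fff = 7070  ←
err [27+:5] = (word>>27) & 0x1f = 13
opcode signed 15b, MSB=0: value = 7070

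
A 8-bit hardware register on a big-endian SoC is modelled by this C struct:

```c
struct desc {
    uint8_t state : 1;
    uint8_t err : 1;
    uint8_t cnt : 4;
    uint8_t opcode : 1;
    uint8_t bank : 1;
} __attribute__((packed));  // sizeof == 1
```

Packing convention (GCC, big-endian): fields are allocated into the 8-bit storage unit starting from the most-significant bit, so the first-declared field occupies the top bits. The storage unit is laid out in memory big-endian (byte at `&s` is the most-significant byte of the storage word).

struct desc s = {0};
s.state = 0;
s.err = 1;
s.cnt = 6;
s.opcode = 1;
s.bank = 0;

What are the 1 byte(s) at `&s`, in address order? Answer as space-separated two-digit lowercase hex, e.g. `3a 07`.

state:1 = 0 → 0x0 << 7 → word 0x00
err:1 = 1 → 0x1 << 6 → word 0x40
cnt:4 = 6 → 0x6 << 2 → word 0x58
opcode:1 = 1 → 0x1 << 1 → word 0x5a
bank:1 = 0 → 0x0 << 0 → word 0x5a
word = 0x5a → big-endian bytes:
  [0]=0x5a

5a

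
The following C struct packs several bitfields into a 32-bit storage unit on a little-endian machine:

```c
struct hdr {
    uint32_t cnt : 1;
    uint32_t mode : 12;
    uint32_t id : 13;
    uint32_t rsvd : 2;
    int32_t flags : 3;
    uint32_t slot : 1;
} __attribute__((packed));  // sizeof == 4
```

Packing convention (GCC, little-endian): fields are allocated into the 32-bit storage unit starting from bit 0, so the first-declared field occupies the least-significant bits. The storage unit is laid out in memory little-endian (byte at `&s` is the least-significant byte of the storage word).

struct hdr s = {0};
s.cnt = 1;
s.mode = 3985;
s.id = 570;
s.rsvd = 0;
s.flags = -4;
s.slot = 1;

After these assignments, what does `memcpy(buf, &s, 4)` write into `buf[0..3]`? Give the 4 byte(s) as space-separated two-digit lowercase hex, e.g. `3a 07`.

23 5f 47 c0

cnt (1b) val=1 bits=0x1 at bit 0: 0x00000001
mode (12b) val=3985 bits=0xf91 at bit 1: 0x00001f23
id (13b) val=570 bits=0x23a at bit 13: 0x00475f23
rsvd (2b) val=0 bits=0x0 at bit 26: 0x00475f23
flags (3b) val=-4 bits=0x4 at bit 28: 0x40475f23
slot (1b) val=1 bits=0x1 at bit 31: 0xc0475f23
word = 0xc0475f23 → little-endian bytes:
  [0]=0x23  [1]=0x5f  [2]=0x47  [3]=0xc0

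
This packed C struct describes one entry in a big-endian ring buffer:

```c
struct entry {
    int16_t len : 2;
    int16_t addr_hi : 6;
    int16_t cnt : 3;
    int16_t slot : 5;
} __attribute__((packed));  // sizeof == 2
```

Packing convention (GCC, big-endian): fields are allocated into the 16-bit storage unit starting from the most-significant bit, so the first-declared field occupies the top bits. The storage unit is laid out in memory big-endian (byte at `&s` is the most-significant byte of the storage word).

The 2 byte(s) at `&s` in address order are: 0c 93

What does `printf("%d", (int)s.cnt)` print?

-4

[0]=0x0c [1]=0x93 (big-endian) → word 0x0c93
len [14+:2] = (word>>14) & 0x3 = 0
addr_hi [8+:6] = (word>>8) & 0x3f = 12
cnt [5+:3] = (word>>5) & 0x7 = 4  ←
slot [0+:5] = (word>>0) & 0x1f = 19
cnt signed 3b, MSB=1: 4 - 8 = -4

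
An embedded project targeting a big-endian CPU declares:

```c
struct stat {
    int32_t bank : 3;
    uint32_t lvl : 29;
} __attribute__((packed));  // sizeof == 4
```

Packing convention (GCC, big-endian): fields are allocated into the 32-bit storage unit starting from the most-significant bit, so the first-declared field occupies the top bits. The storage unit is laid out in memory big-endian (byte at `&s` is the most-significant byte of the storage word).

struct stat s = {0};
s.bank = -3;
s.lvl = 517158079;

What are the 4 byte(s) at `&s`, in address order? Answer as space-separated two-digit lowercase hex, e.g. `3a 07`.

be d3 34 bf

[29+:3] bank=-3 & 0x7 = 0x5; word=0xa0000000
[0+:29] lvl=517158079 & 0x1fffffff = 0x1ed334bf; word=0xbed334bf
word = 0xbed334bf → big-endian bytes:
  [0]=0xbe  [1]=0xd3  [2]=0x34  [3]=0xbf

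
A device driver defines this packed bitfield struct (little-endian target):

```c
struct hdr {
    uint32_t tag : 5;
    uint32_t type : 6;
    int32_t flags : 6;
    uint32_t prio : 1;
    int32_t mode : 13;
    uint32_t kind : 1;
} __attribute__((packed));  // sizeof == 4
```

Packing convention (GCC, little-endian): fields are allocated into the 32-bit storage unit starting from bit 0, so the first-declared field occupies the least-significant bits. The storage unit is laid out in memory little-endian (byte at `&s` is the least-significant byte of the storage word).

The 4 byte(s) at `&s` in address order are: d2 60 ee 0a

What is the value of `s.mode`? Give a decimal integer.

699

[0]=0xd2 [1]=0x60 [2]=0xee [3]=0x0a (little-endian) → word 0x0aee60d2
tag [0+:5] = (word>>0) & 0x1f = 18
type [5+:6] = (word>>5) & 0x3f = 6
flags [11+:6] = (word>>11) & 0x3f = 12
prio [17+:1] = (word>>17) & 0x1 = 1
mode [18+:13] = (word>>18) & 0x1fff = 699  ←
kind [31+:1] = (word>>31) & 0x1 = 0
mode signed 13b, MSB=0: value = 699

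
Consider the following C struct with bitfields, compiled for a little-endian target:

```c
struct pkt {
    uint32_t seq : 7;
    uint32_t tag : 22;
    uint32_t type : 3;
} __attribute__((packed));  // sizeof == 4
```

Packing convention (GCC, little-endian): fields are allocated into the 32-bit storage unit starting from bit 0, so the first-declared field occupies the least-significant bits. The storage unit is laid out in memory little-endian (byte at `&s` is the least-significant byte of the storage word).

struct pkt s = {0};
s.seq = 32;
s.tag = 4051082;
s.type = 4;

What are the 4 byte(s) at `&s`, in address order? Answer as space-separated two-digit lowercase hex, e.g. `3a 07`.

seq (7b) val=32 bits=0x20 at bit 0: 0x00000020
tag (22b) val=4051082 bits=0x3dd08a at bit 7: 0x1ee84520
type (3b) val=4 bits=0x4 at bit 29: 0x9ee84520
word = 0x9ee84520 → little-endian bytes:
  [0]=0x20  [1]=0x45  [2]=0xe8  [3]=0x9e

20 45 e8 9e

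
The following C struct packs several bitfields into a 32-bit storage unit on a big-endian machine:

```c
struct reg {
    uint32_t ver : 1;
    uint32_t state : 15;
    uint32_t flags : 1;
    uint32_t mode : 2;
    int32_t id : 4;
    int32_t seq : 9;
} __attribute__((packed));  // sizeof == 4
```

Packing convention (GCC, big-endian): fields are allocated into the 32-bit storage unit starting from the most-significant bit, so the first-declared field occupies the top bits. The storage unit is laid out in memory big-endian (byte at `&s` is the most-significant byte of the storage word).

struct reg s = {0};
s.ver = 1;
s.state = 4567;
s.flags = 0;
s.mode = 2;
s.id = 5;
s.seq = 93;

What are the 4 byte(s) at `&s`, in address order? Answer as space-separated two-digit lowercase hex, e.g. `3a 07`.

91 d7 4a 5d

[31+:1] ver=1 & 0x1 = 0x1; word=0x80000000
[16+:15] state=4567 & 0x7fff = 0x11d7; word=0x91d70000
[15+:1] flags=0 & 0x1 = 0x0; word=0x91d70000
[13+:2] mode=2 & 0x3 = 0x2; word=0x91d74000
[9+:4] id=5 & 0xf = 0x5; word=0x91d74a00
[0+:9] seq=93 & 0x1ff = 0x5d; word=0x91d74a5d
word = 0x91d74a5d → big-endian bytes:
  [0]=0x91  [1]=0xd7  [2]=0x4a  [3]=0x5d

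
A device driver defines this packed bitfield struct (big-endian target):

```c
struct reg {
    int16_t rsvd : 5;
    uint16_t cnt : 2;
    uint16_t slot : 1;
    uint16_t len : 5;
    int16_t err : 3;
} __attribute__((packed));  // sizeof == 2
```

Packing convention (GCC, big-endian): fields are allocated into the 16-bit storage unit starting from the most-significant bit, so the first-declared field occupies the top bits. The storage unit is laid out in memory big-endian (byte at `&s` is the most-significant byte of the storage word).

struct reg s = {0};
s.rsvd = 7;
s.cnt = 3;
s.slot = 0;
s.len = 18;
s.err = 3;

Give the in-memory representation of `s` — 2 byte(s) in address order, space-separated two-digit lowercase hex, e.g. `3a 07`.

3e 93

[11+:5] rsvd=7 & 0x1f = 0x7; word=0x3800
[9+:2] cnt=3 & 0x3 = 0x3; word=0x3e00
[8+:1] slot=0 & 0x1 = 0x0; word=0x3e00
[3+:5] len=18 & 0x1f = 0x12; word=0x3e90
[0+:3] err=3 & 0x7 = 0x3; word=0x3e93
word = 0x3e93 → big-endian bytes:
  [0]=0x3e  [1]=0x93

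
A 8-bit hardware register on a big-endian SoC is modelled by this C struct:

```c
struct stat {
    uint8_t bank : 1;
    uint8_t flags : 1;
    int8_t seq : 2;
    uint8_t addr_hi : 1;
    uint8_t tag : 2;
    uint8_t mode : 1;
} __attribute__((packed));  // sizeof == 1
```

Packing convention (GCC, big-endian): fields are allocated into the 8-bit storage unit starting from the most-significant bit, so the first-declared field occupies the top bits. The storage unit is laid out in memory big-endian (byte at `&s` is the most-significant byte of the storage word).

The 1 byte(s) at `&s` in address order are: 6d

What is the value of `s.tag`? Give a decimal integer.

2

[0]=0x6d (big-endian) → word 0x6d
bank:1 @ bit 7 → (0x6d>>7)&0x1 = 0x0
flags:1 @ bit 6 → (0x6d>>6)&0x1 = 0x1
seq:2 @ bit 4 → (0x6d>>4)&0x3 = 0x2
addr_hi:1 @ bit 3 → (0x6d>>3)&0x1 = 0x1
tag:2 @ bit 1 → (0x6d>>1)&0x3 = 0x2  ←
mode:1 @ bit 0 → (0x6d>>0)&0x1 = 0x1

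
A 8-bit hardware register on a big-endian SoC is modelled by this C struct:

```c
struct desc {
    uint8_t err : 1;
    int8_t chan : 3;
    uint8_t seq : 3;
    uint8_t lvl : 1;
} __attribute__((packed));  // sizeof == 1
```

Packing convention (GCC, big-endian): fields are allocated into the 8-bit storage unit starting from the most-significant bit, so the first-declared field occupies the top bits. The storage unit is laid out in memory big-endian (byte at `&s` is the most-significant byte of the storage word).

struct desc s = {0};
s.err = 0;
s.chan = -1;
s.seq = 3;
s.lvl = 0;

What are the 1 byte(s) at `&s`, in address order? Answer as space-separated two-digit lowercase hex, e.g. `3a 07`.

76

[7+:1] err=0 & 0x1 = 0x0; word=0x00
[4+:3] chan=-1 & 0x7 = 0x7; word=0x70
[1+:3] seq=3 & 0x7 = 0x3; word=0x76
[0+:1] lvl=0 & 0x1 = 0x0; word=0x76
word = 0x76 → big-endian bytes:
  [0]=0x76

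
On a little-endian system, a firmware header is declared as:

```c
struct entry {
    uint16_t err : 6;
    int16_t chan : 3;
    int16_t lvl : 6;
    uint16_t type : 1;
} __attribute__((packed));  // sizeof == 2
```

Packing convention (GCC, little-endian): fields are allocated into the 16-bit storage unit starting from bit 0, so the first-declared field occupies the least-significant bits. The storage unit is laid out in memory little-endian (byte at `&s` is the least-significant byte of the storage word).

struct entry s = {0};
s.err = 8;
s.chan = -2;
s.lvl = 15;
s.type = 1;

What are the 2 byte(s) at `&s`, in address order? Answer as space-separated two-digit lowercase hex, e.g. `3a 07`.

err (6b) val=8 bits=0x8 at bit 0: 0x0008
chan (3b) val=-2 bits=0x6 at bit 6: 0x0188
lvl (6b) val=15 bits=0xf at bit 9: 0x1f88
type (1b) val=1 bits=0x1 at bit 15: 0x9f88
word = 0x9f88 → little-endian bytes:
  [0]=0x88  [1]=0x9f

88 9f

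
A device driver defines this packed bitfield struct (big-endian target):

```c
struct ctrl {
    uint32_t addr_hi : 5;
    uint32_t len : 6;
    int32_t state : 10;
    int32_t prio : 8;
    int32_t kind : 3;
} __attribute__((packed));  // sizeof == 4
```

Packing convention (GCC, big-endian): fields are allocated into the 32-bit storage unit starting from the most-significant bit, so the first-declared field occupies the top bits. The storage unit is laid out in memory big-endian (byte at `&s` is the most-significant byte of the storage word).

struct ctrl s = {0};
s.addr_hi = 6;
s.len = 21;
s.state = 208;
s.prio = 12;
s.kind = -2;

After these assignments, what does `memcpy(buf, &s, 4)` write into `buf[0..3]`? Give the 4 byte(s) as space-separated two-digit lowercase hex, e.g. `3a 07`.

addr_hi:5 = 6 → 0x6 << 27 → word 0x30000000
len:6 = 21 → 0x15 << 21 → word 0x32a00000
state:10 = 208 → 0xd0 << 11 → word 0x32a68000
prio:8 = 12 → 0xc << 3 → word 0x32a68060
kind:3 = -2 → 0x6 << 0 → word 0x32a68066
word = 0x32a68066 → big-endian bytes:
  [0]=0x32  [1]=0xa6  [2]=0x80  [3]=0x66

32 a6 80 66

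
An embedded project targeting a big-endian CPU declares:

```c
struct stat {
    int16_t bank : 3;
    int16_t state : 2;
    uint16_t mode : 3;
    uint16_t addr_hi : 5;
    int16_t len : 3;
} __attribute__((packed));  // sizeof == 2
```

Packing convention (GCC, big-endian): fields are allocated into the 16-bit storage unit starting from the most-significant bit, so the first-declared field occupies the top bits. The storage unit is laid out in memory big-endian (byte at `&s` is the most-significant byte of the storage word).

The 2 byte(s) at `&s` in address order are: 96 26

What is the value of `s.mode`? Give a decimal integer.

[0]=0x96 [1]=0x26 (big-endian) → word 0x9626
bank [13+:3] = (word>>13) & 0x7 = 4
state [11+:2] = (word>>11) & 0x3 = 2
mode [8+:3] = (word>>8) & 0x7 = 6  ←
addr_hi [3+:5] = (word>>3) & 0x1f = 4
len [0+:3] = (word>>0) & 0x7 = 6

6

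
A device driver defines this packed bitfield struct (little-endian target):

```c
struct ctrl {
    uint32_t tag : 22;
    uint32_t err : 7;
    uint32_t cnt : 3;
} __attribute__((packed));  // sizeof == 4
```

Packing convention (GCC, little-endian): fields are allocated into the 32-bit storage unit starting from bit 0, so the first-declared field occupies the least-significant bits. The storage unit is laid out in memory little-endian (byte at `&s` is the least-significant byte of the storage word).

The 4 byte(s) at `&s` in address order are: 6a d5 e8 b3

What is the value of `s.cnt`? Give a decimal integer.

[0]=0x6a [1]=0xd5 [2]=0xe8 [3]=0xb3 (little-endian) → word 0xb3e8d56a
tag:22 @ bit 0 → (0xb3e8d56a>>0)&0x3fffff = 0x28d56a
err:7 @ bit 22 → (0xb3e8d56a>>22)&0x7f = 0x4f
cnt:3 @ bit 29 → (0xb3e8d56a>>29)&0x7 = 0x5  ←

5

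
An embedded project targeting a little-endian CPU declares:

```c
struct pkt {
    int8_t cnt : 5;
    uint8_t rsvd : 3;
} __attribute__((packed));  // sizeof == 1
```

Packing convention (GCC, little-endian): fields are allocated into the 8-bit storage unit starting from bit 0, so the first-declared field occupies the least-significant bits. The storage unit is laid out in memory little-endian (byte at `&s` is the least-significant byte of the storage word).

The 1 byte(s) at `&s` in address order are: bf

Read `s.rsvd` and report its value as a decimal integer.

[0]=0xbf (little-endian) → word 0xbf
cnt [0+:5] = (word>>0) & 0x1f = 31
rsvd [5+:3] = (word>>5) & 0x7 = 5  ←

5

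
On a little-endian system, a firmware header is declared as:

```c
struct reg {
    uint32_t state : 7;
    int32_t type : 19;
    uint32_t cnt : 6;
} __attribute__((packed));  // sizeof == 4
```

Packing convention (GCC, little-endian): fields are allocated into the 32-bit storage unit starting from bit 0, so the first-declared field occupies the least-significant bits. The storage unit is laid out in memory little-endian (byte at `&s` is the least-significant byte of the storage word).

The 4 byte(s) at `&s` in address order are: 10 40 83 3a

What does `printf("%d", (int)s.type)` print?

-194944

[0]=0x10 [1]=0x40 [2]=0x83 [3]=0x3a (little-endian) → word 0x3a834010
state [0+:7] = (word>>0) & 0x7f = 16
type [7+:19] = (word>>7) & 0x7ffff = 329344  ←
cnt [26+:6] = (word>>26) & 0x3f = 14
type signed 19b, MSB=1: 329344 - 524288 = -194944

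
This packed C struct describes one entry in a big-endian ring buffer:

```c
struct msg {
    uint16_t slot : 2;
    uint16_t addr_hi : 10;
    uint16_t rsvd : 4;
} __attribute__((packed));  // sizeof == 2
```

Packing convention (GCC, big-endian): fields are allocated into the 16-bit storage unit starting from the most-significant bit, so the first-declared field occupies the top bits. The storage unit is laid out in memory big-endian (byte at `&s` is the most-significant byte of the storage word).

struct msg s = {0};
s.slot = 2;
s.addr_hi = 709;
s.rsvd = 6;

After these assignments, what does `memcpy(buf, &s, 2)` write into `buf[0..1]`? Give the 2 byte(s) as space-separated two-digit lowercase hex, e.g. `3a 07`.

slot (2b) val=2 bits=0x2 at bit 14: 0x8000
addr_hi (10b) val=709 bits=0x2c5 at bit 4: 0xac50
rsvd (4b) val=6 bits=0x6 at bit 0: 0xac56
word = 0xac56 → big-endian bytes:
  [0]=0xac  [1]=0x56

ac 56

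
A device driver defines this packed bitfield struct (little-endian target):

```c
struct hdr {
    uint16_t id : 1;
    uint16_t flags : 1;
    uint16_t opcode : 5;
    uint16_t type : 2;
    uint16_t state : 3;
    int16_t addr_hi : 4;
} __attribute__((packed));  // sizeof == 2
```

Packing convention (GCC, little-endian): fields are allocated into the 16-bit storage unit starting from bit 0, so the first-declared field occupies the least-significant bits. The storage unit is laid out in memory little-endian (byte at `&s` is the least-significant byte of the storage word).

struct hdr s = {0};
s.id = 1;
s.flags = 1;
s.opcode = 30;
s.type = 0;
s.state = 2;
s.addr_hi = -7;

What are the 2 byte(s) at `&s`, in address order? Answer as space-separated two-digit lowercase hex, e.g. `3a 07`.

7b 94

id (1b) val=1 bits=0x1 at bit 0: 0x0001
flags (1b) val=1 bits=0x1 at bit 1: 0x0003
opcode (5b) val=30 bits=0x1e at bit 2: 0x007b
type (2b) val=0 bits=0x0 at bit 7: 0x007b
state (3b) val=2 bits=0x2 at bit 9: 0x047b
addr_hi (4b) val=-7 bits=0x9 at bit 12: 0x947b
word = 0x947b → little-endian bytes:
  [0]=0x7b  [1]=0x94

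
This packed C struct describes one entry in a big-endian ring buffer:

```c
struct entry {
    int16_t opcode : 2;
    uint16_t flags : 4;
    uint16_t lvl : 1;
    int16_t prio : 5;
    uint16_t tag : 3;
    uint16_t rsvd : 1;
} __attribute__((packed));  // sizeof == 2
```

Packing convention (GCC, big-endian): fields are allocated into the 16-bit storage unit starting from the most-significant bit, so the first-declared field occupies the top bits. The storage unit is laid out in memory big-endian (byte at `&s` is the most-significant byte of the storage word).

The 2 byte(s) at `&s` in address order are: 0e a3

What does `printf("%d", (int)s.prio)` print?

[0]=0x0e [1]=0xa3 (big-endian) → word 0x0ea3
opcode [14+:2] = (word>>14) & 0x3 = 0
flags [10+:4] = (word>>10) & 0xf = 3
lvl [9+:1] = (word>>9) & 0x1 = 1
prio [4+:5] = (word>>4) & 0x1f = 10  ←
tag [1+:3] = (word>>1) & 0x7 = 1
rsvd [0+:1] = (word>>0) & 0x1 = 1
prio signed 5b, MSB=0: value = 10

10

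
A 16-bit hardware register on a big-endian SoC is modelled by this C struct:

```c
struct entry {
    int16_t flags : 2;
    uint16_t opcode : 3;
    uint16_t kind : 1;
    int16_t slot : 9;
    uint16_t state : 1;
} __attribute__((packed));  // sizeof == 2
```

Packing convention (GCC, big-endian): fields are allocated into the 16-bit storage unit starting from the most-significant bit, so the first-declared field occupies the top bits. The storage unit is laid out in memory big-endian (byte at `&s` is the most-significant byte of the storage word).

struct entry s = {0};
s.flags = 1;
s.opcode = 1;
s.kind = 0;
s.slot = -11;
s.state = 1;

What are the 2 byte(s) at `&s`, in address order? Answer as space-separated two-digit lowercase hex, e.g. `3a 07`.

4b eb

flags:2 = 1 → 0x1 << 14 → word 0x4000
opcode:3 = 1 → 0x1 << 11 → word 0x4800
kind:1 = 0 → 0x0 << 10 → word 0x4800
slot:9 = -11 → 0x1f5 << 1 → word 0x4bea
state:1 = 1 → 0x1 << 0 → word 0x4beb
word = 0x4beb → big-endian bytes:
  [0]=0x4b  [1]=0xeb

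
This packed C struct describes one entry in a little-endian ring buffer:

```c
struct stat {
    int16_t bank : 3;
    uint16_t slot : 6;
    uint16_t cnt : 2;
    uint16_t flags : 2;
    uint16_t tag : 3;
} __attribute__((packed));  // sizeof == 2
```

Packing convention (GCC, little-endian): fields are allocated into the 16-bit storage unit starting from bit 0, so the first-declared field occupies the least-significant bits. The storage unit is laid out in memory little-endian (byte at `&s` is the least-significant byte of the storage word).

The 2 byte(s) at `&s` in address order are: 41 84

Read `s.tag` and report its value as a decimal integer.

4

[0]=0x41 [1]=0x84 (little-endian) → word 0x8441
bank:3 @ bit 0 → (0x8441>>0)&0x7 = 0x1
slot:6 @ bit 3 → (0x8441>>3)&0x3f = 0x8
cnt:2 @ bit 9 → (0x8441>>9)&0x3 = 0x2
flags:2 @ bit 11 → (0x8441>>11)&0x3 = 0x0
tag:3 @ bit 13 → (0x8441>>13)&0x7 = 0x4  ←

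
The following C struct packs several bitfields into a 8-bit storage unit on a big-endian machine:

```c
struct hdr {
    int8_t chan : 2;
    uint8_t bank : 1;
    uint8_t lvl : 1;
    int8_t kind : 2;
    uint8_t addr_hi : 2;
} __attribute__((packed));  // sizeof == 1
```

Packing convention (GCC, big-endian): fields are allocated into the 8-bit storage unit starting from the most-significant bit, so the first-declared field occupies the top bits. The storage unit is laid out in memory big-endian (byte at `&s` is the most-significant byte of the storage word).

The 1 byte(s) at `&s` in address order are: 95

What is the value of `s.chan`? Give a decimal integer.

-2

[0]=0x95 (big-endian) → word 0x95
chan:2 @ bit 6 → (0x95>>6)&0x3 = 0x2  ←
bank:1 @ bit 5 → (0x95>>5)&0x1 = 0x0
lvl:1 @ bit 4 → (0x95>>4)&0x1 = 0x1
kind:2 @ bit 2 → (0x95>>2)&0x3 = 0x1
addr_hi:2 @ bit 0 → (0x95>>0)&0x3 = 0x1
chan signed 2b, MSB=1: 2 - 4 = -2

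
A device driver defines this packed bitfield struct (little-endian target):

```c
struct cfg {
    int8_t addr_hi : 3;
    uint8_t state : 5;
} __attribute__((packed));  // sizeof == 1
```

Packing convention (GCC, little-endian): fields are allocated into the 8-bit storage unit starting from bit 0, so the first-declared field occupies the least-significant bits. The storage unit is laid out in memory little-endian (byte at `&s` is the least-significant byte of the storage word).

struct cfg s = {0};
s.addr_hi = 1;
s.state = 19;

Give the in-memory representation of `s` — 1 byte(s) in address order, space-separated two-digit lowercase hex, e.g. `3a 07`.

99

[0+:3] addr_hi=1 & 0x7 = 0x1; word=0x01
[3+:5] state=19 & 0x1f = 0x13; word=0x99
word = 0x99 → little-endian bytes:
  [0]=0x99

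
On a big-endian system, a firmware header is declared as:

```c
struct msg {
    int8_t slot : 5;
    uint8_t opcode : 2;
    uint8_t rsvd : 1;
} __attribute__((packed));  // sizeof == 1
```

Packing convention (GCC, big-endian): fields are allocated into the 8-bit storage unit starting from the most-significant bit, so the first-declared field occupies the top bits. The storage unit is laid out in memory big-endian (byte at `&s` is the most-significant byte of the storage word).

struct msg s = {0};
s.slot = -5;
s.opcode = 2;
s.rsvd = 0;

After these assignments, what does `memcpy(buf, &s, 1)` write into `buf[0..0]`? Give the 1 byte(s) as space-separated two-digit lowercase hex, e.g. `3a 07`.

[3+:5] slot=-5 & 0x1f = 0x1b; word=0xd8
[1+:2] opcode=2 & 0x3 = 0x2; word=0xdc
[0+:1] rsvd=0 & 0x1 = 0x0; word=0xdc
word = 0xdc → big-endian bytes:
  [0]=0xdc

dc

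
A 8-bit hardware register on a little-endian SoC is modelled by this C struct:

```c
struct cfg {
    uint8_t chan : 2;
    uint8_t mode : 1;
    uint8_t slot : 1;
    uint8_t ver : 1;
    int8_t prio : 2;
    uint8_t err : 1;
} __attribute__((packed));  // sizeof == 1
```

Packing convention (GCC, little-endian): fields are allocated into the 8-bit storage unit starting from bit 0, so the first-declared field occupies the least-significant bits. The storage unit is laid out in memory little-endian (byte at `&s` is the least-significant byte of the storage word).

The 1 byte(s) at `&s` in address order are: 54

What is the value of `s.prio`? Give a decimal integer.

[0]=0x54 (little-endian) → word 0x54
chan:2 @ bit 0 → (0x54>>0)&0x3 = 0x0
mode:1 @ bit 2 → (0x54>>2)&0x1 = 0x1
slot:1 @ bit 3 → (0x54>>3)&0x1 = 0x0
ver:1 @ bit 4 → (0x54>>4)&0x1 = 0x1
prio:2 @ bit 5 → (0x54>>5)&0x3 = 0x2  ←
err:1 @ bit 7 → (0x54>>7)&0x1 = 0x0
prio signed 2b, MSB=1: 2 - 4 = -2

-2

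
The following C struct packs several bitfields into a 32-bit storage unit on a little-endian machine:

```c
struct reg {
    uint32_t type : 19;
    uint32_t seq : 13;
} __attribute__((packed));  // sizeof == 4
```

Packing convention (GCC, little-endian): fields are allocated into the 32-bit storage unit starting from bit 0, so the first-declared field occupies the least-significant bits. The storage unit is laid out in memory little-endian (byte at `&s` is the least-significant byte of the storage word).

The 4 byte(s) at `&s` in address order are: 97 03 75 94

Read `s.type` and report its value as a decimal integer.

328599

[0]=0x97 [1]=0x03 [2]=0x75 [3]=0x94 (little-endian) → word 0x94750397
type [0+:19] = (word>>0) & 0x7ffff = 328599  ←
seq [19+:13] = (word>>19) & 0x1fff = 4750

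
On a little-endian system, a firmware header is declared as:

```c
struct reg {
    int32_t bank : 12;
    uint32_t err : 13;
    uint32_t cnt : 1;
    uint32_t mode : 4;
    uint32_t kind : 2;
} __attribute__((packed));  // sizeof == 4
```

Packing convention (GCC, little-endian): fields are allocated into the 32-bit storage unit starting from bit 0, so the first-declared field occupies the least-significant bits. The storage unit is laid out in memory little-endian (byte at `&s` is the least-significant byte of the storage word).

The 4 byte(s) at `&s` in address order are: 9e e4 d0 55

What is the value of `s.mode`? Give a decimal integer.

[0]=0x9e [1]=0xe4 [2]=0xd0 [3]=0x55 (little-endian) → word 0x55d0e49e
bank [0+:12] = (word>>0) & 0xfff = 1182
err [12+:13] = (word>>12) & 0x1fff = 7438
cnt [25+:1] = (word>>25) & 0x1 = 0
mode [26+:4] = (word>>26) & 0xf = 5  ←
kind [30+:2] = (word>>30) & 0x3 = 1

5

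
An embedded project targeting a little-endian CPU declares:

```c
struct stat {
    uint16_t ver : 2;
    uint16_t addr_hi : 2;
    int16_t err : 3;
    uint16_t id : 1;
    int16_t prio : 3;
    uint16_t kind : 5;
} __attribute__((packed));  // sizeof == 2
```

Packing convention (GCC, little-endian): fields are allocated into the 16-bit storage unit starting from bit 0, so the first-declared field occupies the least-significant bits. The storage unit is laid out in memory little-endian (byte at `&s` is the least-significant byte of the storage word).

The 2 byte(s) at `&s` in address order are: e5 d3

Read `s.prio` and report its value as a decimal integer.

[0]=0xe5 [1]=0xd3 (little-endian) → word 0xd3e5
ver [0+:2] = (word>>0) & 0x3 = 1
addr_hi [2+:2] = (word>>2) & 0x3 = 1
err [4+:3] = (word>>4) & 0x7 = 6
id [7+:1] = (word>>7) & 0x1 = 1
prio [8+:3] = (word>>8) & 0x7 = 3  ←
kind [11+:5] = (word>>11) & 0x1f = 26
prio signed 3b, MSB=0: value = 3

3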